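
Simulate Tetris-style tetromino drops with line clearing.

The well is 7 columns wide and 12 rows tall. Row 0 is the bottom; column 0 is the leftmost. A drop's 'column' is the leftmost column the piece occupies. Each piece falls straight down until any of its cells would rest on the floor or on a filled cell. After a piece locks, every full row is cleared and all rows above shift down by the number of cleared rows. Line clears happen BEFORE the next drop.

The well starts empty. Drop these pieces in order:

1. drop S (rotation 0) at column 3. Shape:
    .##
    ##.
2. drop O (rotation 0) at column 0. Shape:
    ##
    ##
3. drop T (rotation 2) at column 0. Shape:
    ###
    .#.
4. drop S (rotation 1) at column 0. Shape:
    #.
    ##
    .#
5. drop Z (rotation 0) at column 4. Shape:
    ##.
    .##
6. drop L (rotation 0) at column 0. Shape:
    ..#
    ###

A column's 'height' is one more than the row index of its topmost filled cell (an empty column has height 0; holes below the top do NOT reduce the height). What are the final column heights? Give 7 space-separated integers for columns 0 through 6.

Drop 1: S rot0 at col 3 lands with bottom-row=0; cleared 0 line(s) (total 0); column heights now [0 0 0 1 2 2 0], max=2
Drop 2: O rot0 at col 0 lands with bottom-row=0; cleared 0 line(s) (total 0); column heights now [2 2 0 1 2 2 0], max=2
Drop 3: T rot2 at col 0 lands with bottom-row=2; cleared 0 line(s) (total 0); column heights now [4 4 4 1 2 2 0], max=4
Drop 4: S rot1 at col 0 lands with bottom-row=4; cleared 0 line(s) (total 0); column heights now [7 6 4 1 2 2 0], max=7
Drop 5: Z rot0 at col 4 lands with bottom-row=2; cleared 0 line(s) (total 0); column heights now [7 6 4 1 4 4 3], max=7
Drop 6: L rot0 at col 0 lands with bottom-row=7; cleared 0 line(s) (total 0); column heights now [8 8 9 1 4 4 3], max=9

Answer: 8 8 9 1 4 4 3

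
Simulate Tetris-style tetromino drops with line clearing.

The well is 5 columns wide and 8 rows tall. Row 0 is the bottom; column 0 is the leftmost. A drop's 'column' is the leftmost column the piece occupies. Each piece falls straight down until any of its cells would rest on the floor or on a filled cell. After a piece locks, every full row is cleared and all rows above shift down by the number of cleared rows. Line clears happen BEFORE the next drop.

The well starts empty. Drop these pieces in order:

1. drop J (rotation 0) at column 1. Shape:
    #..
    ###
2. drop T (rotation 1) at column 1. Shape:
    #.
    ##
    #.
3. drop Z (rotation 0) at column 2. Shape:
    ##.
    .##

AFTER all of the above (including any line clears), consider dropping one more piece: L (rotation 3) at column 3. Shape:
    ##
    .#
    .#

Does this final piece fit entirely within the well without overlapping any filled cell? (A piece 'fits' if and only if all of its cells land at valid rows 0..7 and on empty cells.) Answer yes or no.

Drop 1: J rot0 at col 1 lands with bottom-row=0; cleared 0 line(s) (total 0); column heights now [0 2 1 1 0], max=2
Drop 2: T rot1 at col 1 lands with bottom-row=2; cleared 0 line(s) (total 0); column heights now [0 5 4 1 0], max=5
Drop 3: Z rot0 at col 2 lands with bottom-row=3; cleared 0 line(s) (total 0); column heights now [0 5 5 5 4], max=5
Test piece L rot3 at col 3 (width 2): heights before test = [0 5 5 5 4]; fits = True

Answer: yes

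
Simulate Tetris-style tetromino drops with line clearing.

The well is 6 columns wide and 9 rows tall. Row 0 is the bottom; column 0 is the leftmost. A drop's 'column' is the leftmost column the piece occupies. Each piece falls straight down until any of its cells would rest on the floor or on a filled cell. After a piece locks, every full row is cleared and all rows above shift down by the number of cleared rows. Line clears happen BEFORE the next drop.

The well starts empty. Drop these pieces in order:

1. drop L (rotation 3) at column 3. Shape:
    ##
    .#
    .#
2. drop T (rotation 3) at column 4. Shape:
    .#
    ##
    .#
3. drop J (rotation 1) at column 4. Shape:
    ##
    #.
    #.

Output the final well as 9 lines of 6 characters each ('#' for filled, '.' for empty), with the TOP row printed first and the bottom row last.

Drop 1: L rot3 at col 3 lands with bottom-row=0; cleared 0 line(s) (total 0); column heights now [0 0 0 3 3 0], max=3
Drop 2: T rot3 at col 4 lands with bottom-row=2; cleared 0 line(s) (total 0); column heights now [0 0 0 3 4 5], max=5
Drop 3: J rot1 at col 4 lands with bottom-row=4; cleared 0 line(s) (total 0); column heights now [0 0 0 3 7 7], max=7

Answer: ......
......
....##
....#.
....##
....##
...###
....#.
....#.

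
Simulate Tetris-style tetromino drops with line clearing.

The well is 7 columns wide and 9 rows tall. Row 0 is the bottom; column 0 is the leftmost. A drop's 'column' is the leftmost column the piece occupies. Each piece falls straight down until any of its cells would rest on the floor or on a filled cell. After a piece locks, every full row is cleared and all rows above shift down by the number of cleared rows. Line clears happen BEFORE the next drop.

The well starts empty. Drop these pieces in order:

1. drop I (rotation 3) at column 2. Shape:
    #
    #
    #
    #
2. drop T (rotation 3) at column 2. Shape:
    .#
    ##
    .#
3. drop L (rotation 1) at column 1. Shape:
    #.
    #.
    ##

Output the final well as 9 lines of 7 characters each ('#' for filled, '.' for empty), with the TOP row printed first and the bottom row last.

Answer: .......
.#.....
.#.....
.###...
..##...
..##...
..#....
..#....
..#....

Derivation:
Drop 1: I rot3 at col 2 lands with bottom-row=0; cleared 0 line(s) (total 0); column heights now [0 0 4 0 0 0 0], max=4
Drop 2: T rot3 at col 2 lands with bottom-row=3; cleared 0 line(s) (total 0); column heights now [0 0 5 6 0 0 0], max=6
Drop 3: L rot1 at col 1 lands with bottom-row=5; cleared 0 line(s) (total 0); column heights now [0 8 6 6 0 0 0], max=8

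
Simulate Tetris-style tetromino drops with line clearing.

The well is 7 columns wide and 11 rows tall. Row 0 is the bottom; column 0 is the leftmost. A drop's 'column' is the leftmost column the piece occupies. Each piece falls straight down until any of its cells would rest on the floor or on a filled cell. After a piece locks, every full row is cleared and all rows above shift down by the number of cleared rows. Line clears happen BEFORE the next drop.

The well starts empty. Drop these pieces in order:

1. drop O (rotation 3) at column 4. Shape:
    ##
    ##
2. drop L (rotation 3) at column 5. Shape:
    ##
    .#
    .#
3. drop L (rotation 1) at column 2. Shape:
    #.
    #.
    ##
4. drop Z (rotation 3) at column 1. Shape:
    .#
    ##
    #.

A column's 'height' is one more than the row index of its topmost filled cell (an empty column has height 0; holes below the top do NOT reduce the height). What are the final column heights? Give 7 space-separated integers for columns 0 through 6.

Answer: 0 4 5 1 2 3 3

Derivation:
Drop 1: O rot3 at col 4 lands with bottom-row=0; cleared 0 line(s) (total 0); column heights now [0 0 0 0 2 2 0], max=2
Drop 2: L rot3 at col 5 lands with bottom-row=0; cleared 0 line(s) (total 0); column heights now [0 0 0 0 2 3 3], max=3
Drop 3: L rot1 at col 2 lands with bottom-row=0; cleared 0 line(s) (total 0); column heights now [0 0 3 1 2 3 3], max=3
Drop 4: Z rot3 at col 1 lands with bottom-row=2; cleared 0 line(s) (total 0); column heights now [0 4 5 1 2 3 3], max=5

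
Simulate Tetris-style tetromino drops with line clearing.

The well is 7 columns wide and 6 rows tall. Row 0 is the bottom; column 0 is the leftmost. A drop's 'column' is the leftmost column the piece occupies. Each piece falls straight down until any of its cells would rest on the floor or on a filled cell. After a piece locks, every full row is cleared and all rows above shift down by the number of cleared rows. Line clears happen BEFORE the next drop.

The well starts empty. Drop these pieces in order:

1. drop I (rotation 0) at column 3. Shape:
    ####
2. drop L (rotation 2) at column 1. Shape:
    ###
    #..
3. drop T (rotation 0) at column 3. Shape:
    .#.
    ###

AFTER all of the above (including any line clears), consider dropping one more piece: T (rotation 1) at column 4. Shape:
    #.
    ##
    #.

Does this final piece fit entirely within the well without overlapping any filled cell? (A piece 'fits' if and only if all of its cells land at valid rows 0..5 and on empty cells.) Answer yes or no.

Answer: no

Derivation:
Drop 1: I rot0 at col 3 lands with bottom-row=0; cleared 0 line(s) (total 0); column heights now [0 0 0 1 1 1 1], max=1
Drop 2: L rot2 at col 1 lands with bottom-row=0; cleared 0 line(s) (total 0); column heights now [0 2 2 2 1 1 1], max=2
Drop 3: T rot0 at col 3 lands with bottom-row=2; cleared 0 line(s) (total 0); column heights now [0 2 2 3 4 3 1], max=4
Test piece T rot1 at col 4 (width 2): heights before test = [0 2 2 3 4 3 1]; fits = False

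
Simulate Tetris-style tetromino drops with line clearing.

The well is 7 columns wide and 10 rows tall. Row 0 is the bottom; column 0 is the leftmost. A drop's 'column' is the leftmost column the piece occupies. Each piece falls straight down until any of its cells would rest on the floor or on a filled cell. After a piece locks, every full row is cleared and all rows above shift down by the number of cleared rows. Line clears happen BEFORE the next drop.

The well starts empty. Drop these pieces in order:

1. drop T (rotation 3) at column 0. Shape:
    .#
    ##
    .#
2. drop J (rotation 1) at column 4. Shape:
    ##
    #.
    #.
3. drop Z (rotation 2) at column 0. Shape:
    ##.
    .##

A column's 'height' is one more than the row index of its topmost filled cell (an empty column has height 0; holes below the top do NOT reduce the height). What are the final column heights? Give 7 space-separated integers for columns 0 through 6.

Drop 1: T rot3 at col 0 lands with bottom-row=0; cleared 0 line(s) (total 0); column heights now [2 3 0 0 0 0 0], max=3
Drop 2: J rot1 at col 4 lands with bottom-row=0; cleared 0 line(s) (total 0); column heights now [2 3 0 0 3 3 0], max=3
Drop 3: Z rot2 at col 0 lands with bottom-row=3; cleared 0 line(s) (total 0); column heights now [5 5 4 0 3 3 0], max=5

Answer: 5 5 4 0 3 3 0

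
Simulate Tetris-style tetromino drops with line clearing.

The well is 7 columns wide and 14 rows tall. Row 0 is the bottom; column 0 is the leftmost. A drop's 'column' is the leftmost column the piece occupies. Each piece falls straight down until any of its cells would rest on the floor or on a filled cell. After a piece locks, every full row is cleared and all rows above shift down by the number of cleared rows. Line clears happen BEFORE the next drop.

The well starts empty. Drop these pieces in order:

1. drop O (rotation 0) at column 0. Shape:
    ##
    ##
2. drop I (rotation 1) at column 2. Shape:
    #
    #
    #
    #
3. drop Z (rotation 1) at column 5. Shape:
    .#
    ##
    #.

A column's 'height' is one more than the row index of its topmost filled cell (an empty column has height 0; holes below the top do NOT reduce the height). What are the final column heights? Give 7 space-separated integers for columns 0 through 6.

Drop 1: O rot0 at col 0 lands with bottom-row=0; cleared 0 line(s) (total 0); column heights now [2 2 0 0 0 0 0], max=2
Drop 2: I rot1 at col 2 lands with bottom-row=0; cleared 0 line(s) (total 0); column heights now [2 2 4 0 0 0 0], max=4
Drop 3: Z rot1 at col 5 lands with bottom-row=0; cleared 0 line(s) (total 0); column heights now [2 2 4 0 0 2 3], max=4

Answer: 2 2 4 0 0 2 3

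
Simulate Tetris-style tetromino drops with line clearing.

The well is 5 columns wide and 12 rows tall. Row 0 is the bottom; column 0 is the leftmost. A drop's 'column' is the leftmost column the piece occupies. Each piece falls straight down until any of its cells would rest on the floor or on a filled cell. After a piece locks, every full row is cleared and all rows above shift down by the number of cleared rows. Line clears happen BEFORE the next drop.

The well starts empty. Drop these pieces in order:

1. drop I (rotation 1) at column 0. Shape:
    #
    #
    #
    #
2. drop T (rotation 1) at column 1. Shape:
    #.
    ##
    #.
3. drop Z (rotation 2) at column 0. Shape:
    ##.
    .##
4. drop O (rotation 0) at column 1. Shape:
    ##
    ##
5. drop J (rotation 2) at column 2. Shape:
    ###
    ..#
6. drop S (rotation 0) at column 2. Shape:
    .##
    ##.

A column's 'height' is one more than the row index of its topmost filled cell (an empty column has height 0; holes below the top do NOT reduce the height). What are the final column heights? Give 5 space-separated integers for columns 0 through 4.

Drop 1: I rot1 at col 0 lands with bottom-row=0; cleared 0 line(s) (total 0); column heights now [4 0 0 0 0], max=4
Drop 2: T rot1 at col 1 lands with bottom-row=0; cleared 0 line(s) (total 0); column heights now [4 3 2 0 0], max=4
Drop 3: Z rot2 at col 0 lands with bottom-row=3; cleared 0 line(s) (total 0); column heights now [5 5 4 0 0], max=5
Drop 4: O rot0 at col 1 lands with bottom-row=5; cleared 0 line(s) (total 0); column heights now [5 7 7 0 0], max=7
Drop 5: J rot2 at col 2 lands with bottom-row=6; cleared 0 line(s) (total 0); column heights now [5 7 8 8 8], max=8
Drop 6: S rot0 at col 2 lands with bottom-row=8; cleared 0 line(s) (total 0); column heights now [5 7 9 10 10], max=10

Answer: 5 7 9 10 10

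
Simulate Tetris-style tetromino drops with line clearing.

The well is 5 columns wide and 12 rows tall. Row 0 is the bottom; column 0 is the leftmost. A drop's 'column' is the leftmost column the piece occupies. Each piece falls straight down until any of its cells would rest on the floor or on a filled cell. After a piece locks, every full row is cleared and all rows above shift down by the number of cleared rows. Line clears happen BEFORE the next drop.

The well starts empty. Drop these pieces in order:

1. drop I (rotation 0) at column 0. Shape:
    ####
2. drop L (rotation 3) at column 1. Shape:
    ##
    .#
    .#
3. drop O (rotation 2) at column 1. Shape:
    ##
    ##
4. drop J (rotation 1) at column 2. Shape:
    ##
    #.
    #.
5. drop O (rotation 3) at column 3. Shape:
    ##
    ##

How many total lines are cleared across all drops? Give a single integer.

Answer: 0

Derivation:
Drop 1: I rot0 at col 0 lands with bottom-row=0; cleared 0 line(s) (total 0); column heights now [1 1 1 1 0], max=1
Drop 2: L rot3 at col 1 lands with bottom-row=1; cleared 0 line(s) (total 0); column heights now [1 4 4 1 0], max=4
Drop 3: O rot2 at col 1 lands with bottom-row=4; cleared 0 line(s) (total 0); column heights now [1 6 6 1 0], max=6
Drop 4: J rot1 at col 2 lands with bottom-row=6; cleared 0 line(s) (total 0); column heights now [1 6 9 9 0], max=9
Drop 5: O rot3 at col 3 lands with bottom-row=9; cleared 0 line(s) (total 0); column heights now [1 6 9 11 11], max=11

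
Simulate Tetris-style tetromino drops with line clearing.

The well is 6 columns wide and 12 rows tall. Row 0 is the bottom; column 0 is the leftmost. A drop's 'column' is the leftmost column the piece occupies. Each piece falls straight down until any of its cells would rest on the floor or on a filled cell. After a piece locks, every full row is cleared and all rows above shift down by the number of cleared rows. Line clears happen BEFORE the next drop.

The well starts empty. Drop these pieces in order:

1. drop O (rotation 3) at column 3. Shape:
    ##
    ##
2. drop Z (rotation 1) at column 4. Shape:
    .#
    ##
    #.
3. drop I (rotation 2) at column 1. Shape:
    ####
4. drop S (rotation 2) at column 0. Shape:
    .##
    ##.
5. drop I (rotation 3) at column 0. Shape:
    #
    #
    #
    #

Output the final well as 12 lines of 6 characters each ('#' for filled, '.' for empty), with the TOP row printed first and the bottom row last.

Answer: ......
......
#.....
#.....
#.....
###...
##....
.#####
....##
....#.
...##.
...##.

Derivation:
Drop 1: O rot3 at col 3 lands with bottom-row=0; cleared 0 line(s) (total 0); column heights now [0 0 0 2 2 0], max=2
Drop 2: Z rot1 at col 4 lands with bottom-row=2; cleared 0 line(s) (total 0); column heights now [0 0 0 2 4 5], max=5
Drop 3: I rot2 at col 1 lands with bottom-row=4; cleared 0 line(s) (total 0); column heights now [0 5 5 5 5 5], max=5
Drop 4: S rot2 at col 0 lands with bottom-row=5; cleared 0 line(s) (total 0); column heights now [6 7 7 5 5 5], max=7
Drop 5: I rot3 at col 0 lands with bottom-row=6; cleared 0 line(s) (total 0); column heights now [10 7 7 5 5 5], max=10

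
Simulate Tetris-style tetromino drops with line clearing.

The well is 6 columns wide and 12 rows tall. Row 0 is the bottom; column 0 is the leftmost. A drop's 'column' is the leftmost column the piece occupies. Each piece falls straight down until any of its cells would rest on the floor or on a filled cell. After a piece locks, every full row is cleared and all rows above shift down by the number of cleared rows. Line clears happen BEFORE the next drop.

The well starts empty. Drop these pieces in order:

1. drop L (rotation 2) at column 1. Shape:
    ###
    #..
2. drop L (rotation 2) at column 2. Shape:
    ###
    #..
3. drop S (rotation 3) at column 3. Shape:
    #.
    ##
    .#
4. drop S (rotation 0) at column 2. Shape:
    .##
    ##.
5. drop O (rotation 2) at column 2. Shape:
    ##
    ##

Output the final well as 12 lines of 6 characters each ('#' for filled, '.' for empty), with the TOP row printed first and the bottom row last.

Drop 1: L rot2 at col 1 lands with bottom-row=0; cleared 0 line(s) (total 0); column heights now [0 2 2 2 0 0], max=2
Drop 2: L rot2 at col 2 lands with bottom-row=2; cleared 0 line(s) (total 0); column heights now [0 2 4 4 4 0], max=4
Drop 3: S rot3 at col 3 lands with bottom-row=4; cleared 0 line(s) (total 0); column heights now [0 2 4 7 6 0], max=7
Drop 4: S rot0 at col 2 lands with bottom-row=7; cleared 0 line(s) (total 0); column heights now [0 2 8 9 9 0], max=9
Drop 5: O rot2 at col 2 lands with bottom-row=9; cleared 0 line(s) (total 0); column heights now [0 2 11 11 9 0], max=11

Answer: ......
..##..
..##..
...##.
..##..
...#..
...##.
....#.
..###.
..#...
.###..
.#....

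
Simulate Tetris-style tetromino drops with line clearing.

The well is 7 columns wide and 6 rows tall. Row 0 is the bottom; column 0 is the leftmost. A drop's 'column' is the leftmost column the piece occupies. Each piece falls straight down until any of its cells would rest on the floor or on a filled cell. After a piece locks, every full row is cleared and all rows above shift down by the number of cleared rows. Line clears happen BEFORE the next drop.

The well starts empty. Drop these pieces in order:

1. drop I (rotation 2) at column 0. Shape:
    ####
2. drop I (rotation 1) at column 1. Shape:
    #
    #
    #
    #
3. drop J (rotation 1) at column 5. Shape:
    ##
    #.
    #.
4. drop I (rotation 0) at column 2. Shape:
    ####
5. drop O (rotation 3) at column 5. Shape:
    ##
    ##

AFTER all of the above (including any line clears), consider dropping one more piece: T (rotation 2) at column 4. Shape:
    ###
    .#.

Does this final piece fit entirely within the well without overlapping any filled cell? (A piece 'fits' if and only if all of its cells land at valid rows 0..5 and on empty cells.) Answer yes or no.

Drop 1: I rot2 at col 0 lands with bottom-row=0; cleared 0 line(s) (total 0); column heights now [1 1 1 1 0 0 0], max=1
Drop 2: I rot1 at col 1 lands with bottom-row=1; cleared 0 line(s) (total 0); column heights now [1 5 1 1 0 0 0], max=5
Drop 3: J rot1 at col 5 lands with bottom-row=0; cleared 0 line(s) (total 0); column heights now [1 5 1 1 0 3 3], max=5
Drop 4: I rot0 at col 2 lands with bottom-row=3; cleared 0 line(s) (total 0); column heights now [1 5 4 4 4 4 3], max=5
Drop 5: O rot3 at col 5 lands with bottom-row=4; cleared 0 line(s) (total 0); column heights now [1 5 4 4 4 6 6], max=6
Test piece T rot2 at col 4 (width 3): heights before test = [1 5 4 4 4 6 6]; fits = False

Answer: no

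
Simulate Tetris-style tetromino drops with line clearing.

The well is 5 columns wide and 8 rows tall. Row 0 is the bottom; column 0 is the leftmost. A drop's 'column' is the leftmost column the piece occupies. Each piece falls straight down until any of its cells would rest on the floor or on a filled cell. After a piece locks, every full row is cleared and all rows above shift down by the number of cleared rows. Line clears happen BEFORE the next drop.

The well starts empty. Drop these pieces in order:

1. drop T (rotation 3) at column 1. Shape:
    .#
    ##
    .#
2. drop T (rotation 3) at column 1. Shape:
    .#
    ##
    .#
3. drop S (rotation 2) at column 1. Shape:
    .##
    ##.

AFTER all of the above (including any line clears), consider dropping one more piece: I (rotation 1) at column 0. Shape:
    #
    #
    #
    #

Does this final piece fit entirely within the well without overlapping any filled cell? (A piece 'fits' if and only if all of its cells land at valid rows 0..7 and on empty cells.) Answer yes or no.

Answer: yes

Derivation:
Drop 1: T rot3 at col 1 lands with bottom-row=0; cleared 0 line(s) (total 0); column heights now [0 2 3 0 0], max=3
Drop 2: T rot3 at col 1 lands with bottom-row=3; cleared 0 line(s) (total 0); column heights now [0 5 6 0 0], max=6
Drop 3: S rot2 at col 1 lands with bottom-row=6; cleared 0 line(s) (total 0); column heights now [0 7 8 8 0], max=8
Test piece I rot1 at col 0 (width 1): heights before test = [0 7 8 8 0]; fits = True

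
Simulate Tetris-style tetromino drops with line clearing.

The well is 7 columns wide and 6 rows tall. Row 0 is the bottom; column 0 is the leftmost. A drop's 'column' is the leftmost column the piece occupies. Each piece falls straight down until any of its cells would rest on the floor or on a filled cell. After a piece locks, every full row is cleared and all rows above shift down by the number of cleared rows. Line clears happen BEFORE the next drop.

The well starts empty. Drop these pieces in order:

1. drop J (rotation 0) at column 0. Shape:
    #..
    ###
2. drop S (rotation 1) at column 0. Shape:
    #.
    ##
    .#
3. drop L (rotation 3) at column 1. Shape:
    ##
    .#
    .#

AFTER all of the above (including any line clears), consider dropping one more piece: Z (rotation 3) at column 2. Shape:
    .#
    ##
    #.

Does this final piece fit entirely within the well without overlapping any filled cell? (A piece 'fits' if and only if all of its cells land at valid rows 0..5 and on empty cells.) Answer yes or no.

Drop 1: J rot0 at col 0 lands with bottom-row=0; cleared 0 line(s) (total 0); column heights now [2 1 1 0 0 0 0], max=2
Drop 2: S rot1 at col 0 lands with bottom-row=1; cleared 0 line(s) (total 0); column heights now [4 3 1 0 0 0 0], max=4
Drop 3: L rot3 at col 1 lands with bottom-row=1; cleared 0 line(s) (total 0); column heights now [4 4 4 0 0 0 0], max=4
Test piece Z rot3 at col 2 (width 2): heights before test = [4 4 4 0 0 0 0]; fits = False

Answer: no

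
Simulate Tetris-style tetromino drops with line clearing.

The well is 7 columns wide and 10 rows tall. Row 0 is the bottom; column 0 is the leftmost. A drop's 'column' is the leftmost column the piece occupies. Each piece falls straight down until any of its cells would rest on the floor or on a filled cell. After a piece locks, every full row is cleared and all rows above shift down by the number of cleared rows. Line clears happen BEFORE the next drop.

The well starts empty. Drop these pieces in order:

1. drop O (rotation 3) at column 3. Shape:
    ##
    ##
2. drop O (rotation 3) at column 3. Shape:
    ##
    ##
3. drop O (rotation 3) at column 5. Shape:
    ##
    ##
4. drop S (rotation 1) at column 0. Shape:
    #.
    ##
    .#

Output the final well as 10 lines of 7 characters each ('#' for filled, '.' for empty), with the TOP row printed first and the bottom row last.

Drop 1: O rot3 at col 3 lands with bottom-row=0; cleared 0 line(s) (total 0); column heights now [0 0 0 2 2 0 0], max=2
Drop 2: O rot3 at col 3 lands with bottom-row=2; cleared 0 line(s) (total 0); column heights now [0 0 0 4 4 0 0], max=4
Drop 3: O rot3 at col 5 lands with bottom-row=0; cleared 0 line(s) (total 0); column heights now [0 0 0 4 4 2 2], max=4
Drop 4: S rot1 at col 0 lands with bottom-row=0; cleared 0 line(s) (total 0); column heights now [3 2 0 4 4 2 2], max=4

Answer: .......
.......
.......
.......
.......
.......
...##..
#..##..
##.####
.#.####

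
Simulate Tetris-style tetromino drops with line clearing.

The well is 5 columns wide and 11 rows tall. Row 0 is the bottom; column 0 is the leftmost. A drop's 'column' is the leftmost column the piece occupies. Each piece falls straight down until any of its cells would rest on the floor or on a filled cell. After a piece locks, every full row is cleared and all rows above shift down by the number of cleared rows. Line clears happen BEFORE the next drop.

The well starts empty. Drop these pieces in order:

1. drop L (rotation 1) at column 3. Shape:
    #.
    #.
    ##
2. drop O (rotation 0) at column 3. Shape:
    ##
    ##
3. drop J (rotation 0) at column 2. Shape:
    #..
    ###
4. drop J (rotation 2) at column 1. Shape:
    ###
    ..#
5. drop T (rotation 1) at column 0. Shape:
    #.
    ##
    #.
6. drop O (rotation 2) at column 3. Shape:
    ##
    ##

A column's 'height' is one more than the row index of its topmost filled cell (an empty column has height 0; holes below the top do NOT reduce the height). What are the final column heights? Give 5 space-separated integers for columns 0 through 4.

Answer: 10 9 8 10 10

Derivation:
Drop 1: L rot1 at col 3 lands with bottom-row=0; cleared 0 line(s) (total 0); column heights now [0 0 0 3 1], max=3
Drop 2: O rot0 at col 3 lands with bottom-row=3; cleared 0 line(s) (total 0); column heights now [0 0 0 5 5], max=5
Drop 3: J rot0 at col 2 lands with bottom-row=5; cleared 0 line(s) (total 0); column heights now [0 0 7 6 6], max=7
Drop 4: J rot2 at col 1 lands with bottom-row=6; cleared 0 line(s) (total 0); column heights now [0 8 8 8 6], max=8
Drop 5: T rot1 at col 0 lands with bottom-row=7; cleared 0 line(s) (total 0); column heights now [10 9 8 8 6], max=10
Drop 6: O rot2 at col 3 lands with bottom-row=8; cleared 0 line(s) (total 0); column heights now [10 9 8 10 10], max=10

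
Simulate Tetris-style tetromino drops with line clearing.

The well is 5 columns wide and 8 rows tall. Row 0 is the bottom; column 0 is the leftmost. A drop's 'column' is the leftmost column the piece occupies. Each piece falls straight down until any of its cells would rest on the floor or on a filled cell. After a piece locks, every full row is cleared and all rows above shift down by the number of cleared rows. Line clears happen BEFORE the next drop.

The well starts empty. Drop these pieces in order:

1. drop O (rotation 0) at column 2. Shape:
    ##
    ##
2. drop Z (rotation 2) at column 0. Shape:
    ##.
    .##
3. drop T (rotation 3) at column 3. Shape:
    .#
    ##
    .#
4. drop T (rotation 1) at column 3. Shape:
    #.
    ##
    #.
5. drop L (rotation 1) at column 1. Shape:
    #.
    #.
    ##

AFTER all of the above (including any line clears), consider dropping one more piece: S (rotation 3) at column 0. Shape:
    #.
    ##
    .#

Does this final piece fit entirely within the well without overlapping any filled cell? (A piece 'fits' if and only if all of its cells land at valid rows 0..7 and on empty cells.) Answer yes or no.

Drop 1: O rot0 at col 2 lands with bottom-row=0; cleared 0 line(s) (total 0); column heights now [0 0 2 2 0], max=2
Drop 2: Z rot2 at col 0 lands with bottom-row=2; cleared 0 line(s) (total 0); column heights now [4 4 3 2 0], max=4
Drop 3: T rot3 at col 3 lands with bottom-row=1; cleared 0 line(s) (total 0); column heights now [4 4 3 3 4], max=4
Drop 4: T rot1 at col 3 lands with bottom-row=3; cleared 0 line(s) (total 0); column heights now [4 4 3 6 5], max=6
Drop 5: L rot1 at col 1 lands with bottom-row=4; cleared 0 line(s) (total 0); column heights now [4 7 5 6 5], max=7
Test piece S rot3 at col 0 (width 2): heights before test = [4 7 5 6 5]; fits = False

Answer: no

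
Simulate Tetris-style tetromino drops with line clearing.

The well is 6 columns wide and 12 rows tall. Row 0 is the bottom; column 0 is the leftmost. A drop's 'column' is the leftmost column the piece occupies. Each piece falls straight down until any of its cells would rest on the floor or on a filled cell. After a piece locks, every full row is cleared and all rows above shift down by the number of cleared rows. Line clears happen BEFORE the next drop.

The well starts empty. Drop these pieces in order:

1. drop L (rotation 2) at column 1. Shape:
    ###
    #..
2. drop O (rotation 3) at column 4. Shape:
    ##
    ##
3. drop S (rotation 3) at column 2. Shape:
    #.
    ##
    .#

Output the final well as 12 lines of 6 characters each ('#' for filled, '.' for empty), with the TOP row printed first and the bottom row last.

Answer: ......
......
......
......
......
......
......
..#...
..##..
...#..
.#####
.#..##

Derivation:
Drop 1: L rot2 at col 1 lands with bottom-row=0; cleared 0 line(s) (total 0); column heights now [0 2 2 2 0 0], max=2
Drop 2: O rot3 at col 4 lands with bottom-row=0; cleared 0 line(s) (total 0); column heights now [0 2 2 2 2 2], max=2
Drop 3: S rot3 at col 2 lands with bottom-row=2; cleared 0 line(s) (total 0); column heights now [0 2 5 4 2 2], max=5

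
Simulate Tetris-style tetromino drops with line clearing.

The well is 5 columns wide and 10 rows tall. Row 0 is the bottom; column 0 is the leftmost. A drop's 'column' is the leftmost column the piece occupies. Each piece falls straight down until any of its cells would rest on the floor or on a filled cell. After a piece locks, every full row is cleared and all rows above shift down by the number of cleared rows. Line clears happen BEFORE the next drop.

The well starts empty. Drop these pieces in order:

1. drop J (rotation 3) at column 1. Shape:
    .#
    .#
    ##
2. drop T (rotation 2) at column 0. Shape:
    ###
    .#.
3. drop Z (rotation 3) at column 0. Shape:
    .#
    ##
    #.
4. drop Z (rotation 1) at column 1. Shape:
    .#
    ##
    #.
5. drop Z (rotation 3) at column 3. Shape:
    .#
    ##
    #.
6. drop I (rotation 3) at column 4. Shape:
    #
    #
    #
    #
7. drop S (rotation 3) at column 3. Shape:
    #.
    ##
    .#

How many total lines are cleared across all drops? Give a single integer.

Drop 1: J rot3 at col 1 lands with bottom-row=0; cleared 0 line(s) (total 0); column heights now [0 1 3 0 0], max=3
Drop 2: T rot2 at col 0 lands with bottom-row=2; cleared 0 line(s) (total 0); column heights now [4 4 4 0 0], max=4
Drop 3: Z rot3 at col 0 lands with bottom-row=4; cleared 0 line(s) (total 0); column heights now [6 7 4 0 0], max=7
Drop 4: Z rot1 at col 1 lands with bottom-row=7; cleared 0 line(s) (total 0); column heights now [6 9 10 0 0], max=10
Drop 5: Z rot3 at col 3 lands with bottom-row=0; cleared 0 line(s) (total 0); column heights now [6 9 10 2 3], max=10
Drop 6: I rot3 at col 4 lands with bottom-row=3; cleared 0 line(s) (total 0); column heights now [6 9 10 2 7], max=10
Drop 7: S rot3 at col 3 lands with bottom-row=7; cleared 0 line(s) (total 0); column heights now [6 9 10 10 9], max=10

Answer: 0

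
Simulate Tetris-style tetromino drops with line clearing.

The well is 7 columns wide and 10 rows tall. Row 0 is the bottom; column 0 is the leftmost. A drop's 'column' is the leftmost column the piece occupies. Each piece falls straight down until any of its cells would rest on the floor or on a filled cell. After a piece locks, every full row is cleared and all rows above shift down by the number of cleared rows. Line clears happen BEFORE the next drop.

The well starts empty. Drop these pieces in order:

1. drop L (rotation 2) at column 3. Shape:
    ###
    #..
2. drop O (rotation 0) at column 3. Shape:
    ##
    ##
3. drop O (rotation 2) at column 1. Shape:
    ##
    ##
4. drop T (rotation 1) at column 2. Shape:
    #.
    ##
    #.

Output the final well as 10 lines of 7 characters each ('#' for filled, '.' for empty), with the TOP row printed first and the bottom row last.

Answer: .......
.......
.......
.......
..#....
..##...
..###..
...##..
.#####.
.###...

Derivation:
Drop 1: L rot2 at col 3 lands with bottom-row=0; cleared 0 line(s) (total 0); column heights now [0 0 0 2 2 2 0], max=2
Drop 2: O rot0 at col 3 lands with bottom-row=2; cleared 0 line(s) (total 0); column heights now [0 0 0 4 4 2 0], max=4
Drop 3: O rot2 at col 1 lands with bottom-row=0; cleared 0 line(s) (total 0); column heights now [0 2 2 4 4 2 0], max=4
Drop 4: T rot1 at col 2 lands with bottom-row=3; cleared 0 line(s) (total 0); column heights now [0 2 6 5 4 2 0], max=6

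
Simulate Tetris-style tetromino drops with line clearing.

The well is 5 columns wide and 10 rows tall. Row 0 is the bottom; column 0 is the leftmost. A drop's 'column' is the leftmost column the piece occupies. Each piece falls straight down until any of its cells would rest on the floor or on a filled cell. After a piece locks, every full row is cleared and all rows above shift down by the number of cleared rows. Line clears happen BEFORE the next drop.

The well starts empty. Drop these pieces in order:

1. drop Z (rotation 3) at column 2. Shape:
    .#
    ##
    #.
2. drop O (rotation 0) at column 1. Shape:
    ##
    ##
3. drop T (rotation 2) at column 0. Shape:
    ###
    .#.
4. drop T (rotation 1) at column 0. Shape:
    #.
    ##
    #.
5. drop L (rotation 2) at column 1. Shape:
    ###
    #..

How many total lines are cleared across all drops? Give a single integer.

Answer: 0

Derivation:
Drop 1: Z rot3 at col 2 lands with bottom-row=0; cleared 0 line(s) (total 0); column heights now [0 0 2 3 0], max=3
Drop 2: O rot0 at col 1 lands with bottom-row=2; cleared 0 line(s) (total 0); column heights now [0 4 4 3 0], max=4
Drop 3: T rot2 at col 0 lands with bottom-row=4; cleared 0 line(s) (total 0); column heights now [6 6 6 3 0], max=6
Drop 4: T rot1 at col 0 lands with bottom-row=6; cleared 0 line(s) (total 0); column heights now [9 8 6 3 0], max=9
Drop 5: L rot2 at col 1 lands with bottom-row=8; cleared 0 line(s) (total 0); column heights now [9 10 10 10 0], max=10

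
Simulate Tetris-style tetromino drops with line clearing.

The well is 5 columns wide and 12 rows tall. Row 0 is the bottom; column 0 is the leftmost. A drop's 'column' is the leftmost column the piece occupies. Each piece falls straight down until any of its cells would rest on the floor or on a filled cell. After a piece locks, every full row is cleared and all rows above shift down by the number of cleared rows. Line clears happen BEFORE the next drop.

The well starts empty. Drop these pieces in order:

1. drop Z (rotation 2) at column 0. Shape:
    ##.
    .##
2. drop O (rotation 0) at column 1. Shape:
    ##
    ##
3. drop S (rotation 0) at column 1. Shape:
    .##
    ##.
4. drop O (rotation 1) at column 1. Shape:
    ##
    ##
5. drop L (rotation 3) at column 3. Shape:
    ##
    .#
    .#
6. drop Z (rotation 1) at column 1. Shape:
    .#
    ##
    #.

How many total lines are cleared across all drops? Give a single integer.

Answer: 0

Derivation:
Drop 1: Z rot2 at col 0 lands with bottom-row=0; cleared 0 line(s) (total 0); column heights now [2 2 1 0 0], max=2
Drop 2: O rot0 at col 1 lands with bottom-row=2; cleared 0 line(s) (total 0); column heights now [2 4 4 0 0], max=4
Drop 3: S rot0 at col 1 lands with bottom-row=4; cleared 0 line(s) (total 0); column heights now [2 5 6 6 0], max=6
Drop 4: O rot1 at col 1 lands with bottom-row=6; cleared 0 line(s) (total 0); column heights now [2 8 8 6 0], max=8
Drop 5: L rot3 at col 3 lands with bottom-row=4; cleared 0 line(s) (total 0); column heights now [2 8 8 7 7], max=8
Drop 6: Z rot1 at col 1 lands with bottom-row=8; cleared 0 line(s) (total 0); column heights now [2 10 11 7 7], max=11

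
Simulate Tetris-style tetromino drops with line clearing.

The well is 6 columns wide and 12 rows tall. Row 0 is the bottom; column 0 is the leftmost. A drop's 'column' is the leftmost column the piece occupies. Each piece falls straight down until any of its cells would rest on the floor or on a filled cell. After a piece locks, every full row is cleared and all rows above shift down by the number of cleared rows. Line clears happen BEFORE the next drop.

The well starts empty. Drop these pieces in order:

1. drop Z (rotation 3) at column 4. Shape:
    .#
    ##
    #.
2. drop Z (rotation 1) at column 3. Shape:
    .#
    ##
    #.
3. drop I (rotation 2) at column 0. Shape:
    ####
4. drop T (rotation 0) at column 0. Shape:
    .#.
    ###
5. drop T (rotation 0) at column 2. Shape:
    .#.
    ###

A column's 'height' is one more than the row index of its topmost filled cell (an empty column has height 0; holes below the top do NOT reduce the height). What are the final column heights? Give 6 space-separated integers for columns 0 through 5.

Drop 1: Z rot3 at col 4 lands with bottom-row=0; cleared 0 line(s) (total 0); column heights now [0 0 0 0 2 3], max=3
Drop 2: Z rot1 at col 3 lands with bottom-row=1; cleared 0 line(s) (total 0); column heights now [0 0 0 3 4 3], max=4
Drop 3: I rot2 at col 0 lands with bottom-row=3; cleared 0 line(s) (total 0); column heights now [4 4 4 4 4 3], max=4
Drop 4: T rot0 at col 0 lands with bottom-row=4; cleared 0 line(s) (total 0); column heights now [5 6 5 4 4 3], max=6
Drop 5: T rot0 at col 2 lands with bottom-row=5; cleared 0 line(s) (total 0); column heights now [5 6 6 7 6 3], max=7

Answer: 5 6 6 7 6 3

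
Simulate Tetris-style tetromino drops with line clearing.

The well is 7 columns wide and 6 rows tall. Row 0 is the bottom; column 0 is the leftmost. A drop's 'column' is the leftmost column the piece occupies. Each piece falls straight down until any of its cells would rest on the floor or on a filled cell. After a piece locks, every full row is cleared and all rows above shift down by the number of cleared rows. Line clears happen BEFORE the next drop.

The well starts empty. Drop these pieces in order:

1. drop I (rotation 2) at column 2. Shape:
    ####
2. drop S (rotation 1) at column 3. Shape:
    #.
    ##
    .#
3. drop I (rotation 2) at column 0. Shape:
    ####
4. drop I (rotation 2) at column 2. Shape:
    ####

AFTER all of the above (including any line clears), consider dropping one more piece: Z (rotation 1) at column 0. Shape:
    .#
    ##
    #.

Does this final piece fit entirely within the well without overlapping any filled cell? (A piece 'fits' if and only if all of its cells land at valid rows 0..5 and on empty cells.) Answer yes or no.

Answer: no

Derivation:
Drop 1: I rot2 at col 2 lands with bottom-row=0; cleared 0 line(s) (total 0); column heights now [0 0 1 1 1 1 0], max=1
Drop 2: S rot1 at col 3 lands with bottom-row=1; cleared 0 line(s) (total 0); column heights now [0 0 1 4 3 1 0], max=4
Drop 3: I rot2 at col 0 lands with bottom-row=4; cleared 0 line(s) (total 0); column heights now [5 5 5 5 3 1 0], max=5
Drop 4: I rot2 at col 2 lands with bottom-row=5; cleared 0 line(s) (total 0); column heights now [5 5 6 6 6 6 0], max=6
Test piece Z rot1 at col 0 (width 2): heights before test = [5 5 6 6 6 6 0]; fits = False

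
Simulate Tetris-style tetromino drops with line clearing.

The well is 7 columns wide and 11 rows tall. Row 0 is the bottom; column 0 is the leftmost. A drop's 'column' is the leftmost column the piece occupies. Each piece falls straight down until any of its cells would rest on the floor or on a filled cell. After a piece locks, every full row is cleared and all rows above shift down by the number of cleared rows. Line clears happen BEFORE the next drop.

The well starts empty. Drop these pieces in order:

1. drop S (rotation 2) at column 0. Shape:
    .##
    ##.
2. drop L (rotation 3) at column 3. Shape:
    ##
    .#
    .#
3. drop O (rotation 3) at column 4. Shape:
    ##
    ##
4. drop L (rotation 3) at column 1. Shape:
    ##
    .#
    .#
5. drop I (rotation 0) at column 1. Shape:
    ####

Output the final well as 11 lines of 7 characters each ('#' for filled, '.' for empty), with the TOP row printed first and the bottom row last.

Drop 1: S rot2 at col 0 lands with bottom-row=0; cleared 0 line(s) (total 0); column heights now [1 2 2 0 0 0 0], max=2
Drop 2: L rot3 at col 3 lands with bottom-row=0; cleared 0 line(s) (total 0); column heights now [1 2 2 3 3 0 0], max=3
Drop 3: O rot3 at col 4 lands with bottom-row=3; cleared 0 line(s) (total 0); column heights now [1 2 2 3 5 5 0], max=5
Drop 4: L rot3 at col 1 lands with bottom-row=2; cleared 0 line(s) (total 0); column heights now [1 5 5 3 5 5 0], max=5
Drop 5: I rot0 at col 1 lands with bottom-row=5; cleared 0 line(s) (total 0); column heights now [1 6 6 6 6 5 0], max=6

Answer: .......
.......
.......
.......
.......
.####..
.##.##.
..#.##.
..###..
.##.#..
##..#..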